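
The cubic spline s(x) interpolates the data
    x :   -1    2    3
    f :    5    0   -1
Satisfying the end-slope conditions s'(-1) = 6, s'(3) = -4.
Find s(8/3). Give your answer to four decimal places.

-0.2222

Write m_i for s''(x_i). With h_i = 3, 1 and divided differences Δ_i = -5/3, -1, the continuity of s' gives the tridiagonal system
  3·m_0 + 8·m_1 + 1·m_2 = 6(Δ_1 - Δ_0) = 4
Clamped end conditions give two more equations: 2h_0·m_0 + h_0·m_1 = 6(Δ_0 - s'(-1)) = -46 and h_1·m_1 + 2h_1·m_2 = 6(s'(3) - Δ_1) = -18.
Forward elimination and back-substitution give m_0 = -32/3, m_1 = 6, m_2 = -12.
On [2, 3], s(x) = 0 - 1·(x - 2) + 3·(x - 2)² - 3·(x - 2)³.
With (x - 2) = 2/3: s(8/3) = -2/9.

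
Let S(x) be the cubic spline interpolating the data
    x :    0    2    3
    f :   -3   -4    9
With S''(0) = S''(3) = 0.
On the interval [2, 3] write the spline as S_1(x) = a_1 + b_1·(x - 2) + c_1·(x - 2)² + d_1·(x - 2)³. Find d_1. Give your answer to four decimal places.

-2.2500

With M_i denoting the second derivative at x_i, h_i = 2, 1, and Δ_i = (y_(i+1) − y_i)/h_i = -1/2, 13:
  2·M_0 + 6·M_1 + 1·M_2 = 6(Δ_1 - Δ_0) = 81
Natural end conditions: M_0 = M_2 = 0.
Solving the tridiagonal system: M_0 = 0, M_1 = 27/2, M_2 = 0.
On [2, 3], with S_1(x) = a_1 + b_1·(x - 2) + c_1·(x - 2)² + d_1·(x - 2)³: c_1 = M_1/2 = 27/4, d_1 = (M_2 - M_1)/(6h_1) = -9/4, b_1 = Δ_1 - h_1(2M_1 + M_2)/6 = 17/2.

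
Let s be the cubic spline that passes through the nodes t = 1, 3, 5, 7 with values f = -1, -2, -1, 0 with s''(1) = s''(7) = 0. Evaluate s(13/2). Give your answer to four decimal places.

Let σ_i = s''(x_i). Step sizes h_i = 2, 2, 2; slopes of the chords Δ_i = (y_(i+1) - y_i)/h_i = -1/2, 1/2, 1/2.
  2·σ_0 + 8·σ_1 + 2·σ_2 = 6(Δ_1 - Δ_0) = 6
  2·σ_1 + 8·σ_2 + 2·σ_3 = 6(Δ_2 - Δ_1) = 0
Natural end conditions: σ_0 = σ_3 = 0.
Solving: σ_0 = 0, σ_1 = 4/5, σ_2 = -1/5, σ_3 = 0.
On [5, 7], s(t) = -1 + 19/30·(t - 5) - 1/10·(t - 5)² + 1/60·(t - 5)³.
With (t - 5) = 3/2: s(13/2) = -7/32.

-0.2188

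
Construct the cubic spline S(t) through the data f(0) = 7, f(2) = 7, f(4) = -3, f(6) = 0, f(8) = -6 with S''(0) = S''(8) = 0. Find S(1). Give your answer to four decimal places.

8.4129

With M_i denoting the second derivative at x_i, h_i = 2, 2, 2, 2, and Δ_i = (y_(i+1) − y_i)/h_i = 0, -5, 3/2, -3:
  2·M_0 + 8·M_1 + 2·M_2 = 6(Δ_1 - Δ_0) = -30
  2·M_1 + 8·M_2 + 2·M_3 = 6(Δ_2 - Δ_1) = 39
  2·M_2 + 8·M_3 + 2·M_4 = 6(Δ_3 - Δ_2) = -27
Natural end conditions: M_0 = M_4 = 0.
Hence M_0 = 0, M_1 = -633/112, M_2 = 213/28, M_3 = -591/112, M_4 = 0.
On [0, 2], S(t) = 7 + 211/112·t + 0·t² - 211/448·t³.
With t = 1: S(1) = 3769/448.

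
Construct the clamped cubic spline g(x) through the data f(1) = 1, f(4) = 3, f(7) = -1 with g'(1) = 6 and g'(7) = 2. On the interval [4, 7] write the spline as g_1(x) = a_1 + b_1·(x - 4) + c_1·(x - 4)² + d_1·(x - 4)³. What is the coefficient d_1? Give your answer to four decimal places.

With σ_i denoting the second derivative at x_i, h_i = 3, 3, and Δ_i = (y_(i+1) − y_i)/h_i = 2/3, -4/3:
  3·σ_0 + 12·σ_1 + 3·σ_2 = 6(Δ_1 - Δ_0) = -12
Clamped end conditions give two more equations: 2h_0·σ_0 + h_0·σ_1 = 6(Δ_0 - g'(1)) = -32 and h_1·σ_1 + 2h_1·σ_2 = 6(g'(7) - Δ_1) = 20.
Solving the tridiagonal system: σ_0 = -5, σ_1 = -2/3, σ_2 = 11/3.
On [4, 7], with g_1(x) = a_1 + b_1·(x - 4) + c_1·(x - 4)² + d_1·(x - 4)³: c_1 = σ_1/2 = -1/3, d_1 = (σ_2 - σ_1)/(6h_1) = 13/54, b_1 = Δ_1 - h_1(2σ_1 + σ_2)/6 = -5/2.

0.2407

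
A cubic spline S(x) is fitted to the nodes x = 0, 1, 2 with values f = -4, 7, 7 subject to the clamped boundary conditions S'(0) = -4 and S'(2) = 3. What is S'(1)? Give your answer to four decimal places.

Put m_i = S'' at the i-th knot. Here h = (1, 1) and Δ = (11, 0), so the interior equations h_(i-1)·m_(i-1) + 2(h_(i-1)+h_i)·m_i + h_i·m_(i+1) = 6(Δ_i − Δ_(i-1)) read
  1·m_0 + 4·m_1 + 1·m_2 = 6(Δ_1 - Δ_0) = -66
Clamped end conditions give two more equations: 2h_0·m_0 + h_0·m_1 = 6(Δ_0 - S'(0)) = 90 and h_1·m_1 + 2h_1·m_2 = 6(S'(2) - Δ_1) = 18.
Solving the tridiagonal system: m_0 = 65, m_1 = -40, m_2 = 29.
On [1, 2], S'(x) = b_1 + 2c_1·(x - 1) + 3d_1·(x - 1)² with b_1 = Δ_1 - h_1(2m_1 + m_2)/6 = 17/2, c_1 = m_1/2 = -20, d_1 = (m_2 - m_1)/(6h_1) = 23/2. So S'(1) = 17/2.

8.5000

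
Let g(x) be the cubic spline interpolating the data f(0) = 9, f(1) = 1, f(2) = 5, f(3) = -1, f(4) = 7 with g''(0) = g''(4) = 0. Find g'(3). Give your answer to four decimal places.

-1.3571

With M_i denoting the second derivative at x_i, h_i = 1, 1, 1, 1, and Δ_i = (y_(i+1) − y_i)/h_i = -8, 4, -6, 8:
  1·M_0 + 4·M_1 + 1·M_2 = 6(Δ_1 - Δ_0) = 72
  1·M_1 + 4·M_2 + 1·M_3 = 6(Δ_2 - Δ_1) = -60
  1·M_2 + 4·M_3 + 1·M_4 = 6(Δ_3 - Δ_2) = 84
Natural end conditions: M_0 = M_4 = 0.
Solving: M_0 = 0, M_1 = 351/14, M_2 = -198/7, M_3 = 393/14, M_4 = 0.
On [3, 4], g'(x) = b_3 + 2c_3·(x - 3) + 3d_3·(x - 3)² with b_3 = Δ_3 - h_3(2M_3 + M_4)/6 = -19/14, c_3 = M_3/2 = 393/28, d_3 = (M_4 - M_3)/(6h_3) = -131/28. So g'(3) = -19/14.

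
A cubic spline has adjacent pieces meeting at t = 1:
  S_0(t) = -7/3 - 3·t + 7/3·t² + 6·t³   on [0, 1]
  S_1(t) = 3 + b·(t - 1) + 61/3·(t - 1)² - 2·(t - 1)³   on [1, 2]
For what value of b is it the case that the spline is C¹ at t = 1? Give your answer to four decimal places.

S_0'(t) = -3 + 14/3·t + 18·t², so S_0'(1) = 59/3. On the right, S_1'(1) = b, so b = 59/3.

19.6667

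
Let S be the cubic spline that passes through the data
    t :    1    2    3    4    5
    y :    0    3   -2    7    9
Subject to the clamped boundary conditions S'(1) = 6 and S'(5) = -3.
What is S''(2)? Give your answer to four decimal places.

-19.7143

Let M_i = S''(x_i). Step sizes h_i = 1, 1, 1, 1; slopes of the chords Δ_i = (y_(i+1) - y_i)/h_i = 3, -5, 9, 2.
  1·M_0 + 4·M_1 + 1·M_2 = 6(Δ_1 - Δ_0) = -48
  1·M_1 + 4·M_2 + 1·M_3 = 6(Δ_2 - Δ_1) = 84
  1·M_2 + 4·M_3 + 1·M_4 = 6(Δ_3 - Δ_2) = -42
Clamped end conditions give two more equations: 2h_0·M_0 + h_0·M_1 = 6(Δ_0 - S'(1)) = -18 and h_3·M_3 + 2h_3·M_4 = 6(S'(5) - Δ_3) = -30.
Forward elimination and back-substitution give M_0 = 6/7, M_1 = -138/7, M_2 = 30, M_3 = -114/7, M_4 = -48/7.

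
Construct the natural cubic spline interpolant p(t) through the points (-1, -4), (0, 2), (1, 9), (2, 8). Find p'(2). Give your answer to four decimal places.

-3.2000

With M_i denoting the second derivative at x_i, h_i = 1, 1, 1, and Δ_i = (y_(i+1) − y_i)/h_i = 6, 7, -1:
  1·M_0 + 4·M_1 + 1·M_2 = 6(Δ_1 - Δ_0) = 6
  1·M_1 + 4·M_2 + 1·M_3 = 6(Δ_2 - Δ_1) = -48
Natural end conditions: M_0 = M_3 = 0.
Forward elimination and back-substitution give M_0 = 0, M_1 = 24/5, M_2 = -66/5, M_3 = 0.
On [1, 2], p'(t) = b_2 + 2c_2·(t - 1) + 3d_2·(t - 1)² with b_2 = Δ_2 - h_2(2M_2 + M_3)/6 = 17/5, c_2 = M_2/2 = -33/5, d_2 = (M_3 - M_2)/(6h_2) = 11/5. So p'(2) = -16/5.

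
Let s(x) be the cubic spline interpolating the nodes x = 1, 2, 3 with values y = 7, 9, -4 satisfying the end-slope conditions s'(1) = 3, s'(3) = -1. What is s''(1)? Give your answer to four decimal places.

With M_i denoting the second derivative at x_i, h_i = 1, 1, and Δ_i = (y_(i+1) − y_i)/h_i = 2, -13:
  1·M_0 + 4·M_1 + 1·M_2 = 6(Δ_1 - Δ_0) = -90
Clamped end conditions give two more equations: 2h_0·M_0 + h_0·M_1 = 6(Δ_0 - s'(1)) = -6 and h_1·M_1 + 2h_1·M_2 = 6(s'(3) - Δ_1) = 72.
Solving: M_0 = 35/2, M_1 = -41, M_2 = 113/2.

17.5000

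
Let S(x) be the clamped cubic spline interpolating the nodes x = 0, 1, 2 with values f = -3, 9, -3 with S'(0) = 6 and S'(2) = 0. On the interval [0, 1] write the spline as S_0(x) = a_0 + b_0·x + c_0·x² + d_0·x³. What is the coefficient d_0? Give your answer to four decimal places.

-19.5000

Write M_i for S''(x_i). With h_i = 1, 1 and divided differences Δ_i = 12, -12, the continuity of S' gives the tridiagonal system
  1·M_0 + 4·M_1 + 1·M_2 = 6(Δ_1 - Δ_0) = -144
Clamped end conditions give two more equations: 2h_0·M_0 + h_0·M_1 = 6(Δ_0 - S'(0)) = 36 and h_1·M_1 + 2h_1·M_2 = 6(S'(2) - Δ_1) = 72.
Forward elimination and back-substitution give M_0 = 51, M_1 = -66, M_2 = 69.
On [0, 1], with S_0(x) = a_0 + b_0·x + c_0·x² + d_0·x³: c_0 = M_0/2 = 51/2, d_0 = (M_1 - M_0)/(6h_0) = -39/2, b_0 = Δ_0 - h_0(2M_0 + M_1)/6 = 6.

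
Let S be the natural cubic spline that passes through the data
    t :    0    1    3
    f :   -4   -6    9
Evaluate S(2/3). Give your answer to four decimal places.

-5.9198

Put M_i = S'' at the i-th knot. Here h = (1, 2) and Δ = (-2, 15/2), so the interior equations h_(i-1)·M_(i-1) + 2(h_(i-1)+h_i)·M_i + h_i·M_(i+1) = 6(Δ_i − Δ_(i-1)) read
  1·M_0 + 6·M_1 + 2·M_2 = 6(Δ_1 - Δ_0) = 57
Natural end conditions: M_0 = M_2 = 0.
Solving: M_0 = 0, M_1 = 19/2, M_2 = 0.
On [0, 1], S(t) = -4 - 43/12·t + 0·t² + 19/12·t³.
With t = 2/3: S(2/3) = -959/162.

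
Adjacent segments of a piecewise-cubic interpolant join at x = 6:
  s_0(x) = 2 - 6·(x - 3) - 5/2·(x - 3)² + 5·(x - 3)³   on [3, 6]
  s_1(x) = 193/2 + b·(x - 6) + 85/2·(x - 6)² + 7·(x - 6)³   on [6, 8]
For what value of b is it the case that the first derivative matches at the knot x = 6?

s_0'(x) = -6 - 5·(x - 3) + 15·(x - 3)², so s_0'(6) = 114. On the right, s_1'(6) = b, so b = 114.

114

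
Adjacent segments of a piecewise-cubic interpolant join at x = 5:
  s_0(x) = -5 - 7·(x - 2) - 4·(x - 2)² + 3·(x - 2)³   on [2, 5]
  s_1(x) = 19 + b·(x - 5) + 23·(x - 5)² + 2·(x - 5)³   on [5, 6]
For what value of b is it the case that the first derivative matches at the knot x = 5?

s_0'(x) = -7 - 8·(x - 2) + 9·(x - 2)², so s_0'(5) = 50. On the right, s_1'(5) = b, so b = 50.

50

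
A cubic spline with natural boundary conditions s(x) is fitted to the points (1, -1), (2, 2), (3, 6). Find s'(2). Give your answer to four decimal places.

With M_i denoting the second derivative at x_i, h_i = 1, 1, and Δ_i = (y_(i+1) − y_i)/h_i = 3, 4:
  1·M_0 + 4·M_1 + 1·M_2 = 6(Δ_1 - Δ_0) = 6
Natural end conditions: M_0 = M_2 = 0.
Solving the tridiagonal system: M_0 = 0, M_1 = 3/2, M_2 = 0.
On [2, 3], s'(x) = b_1 + 2c_1·(x - 2) + 3d_1·(x - 2)² with b_1 = Δ_1 - h_1(2M_1 + M_2)/6 = 7/2, c_1 = M_1/2 = 3/4, d_1 = (M_2 - M_1)/(6h_1) = -1/4. So s'(2) = 7/2.

3.5000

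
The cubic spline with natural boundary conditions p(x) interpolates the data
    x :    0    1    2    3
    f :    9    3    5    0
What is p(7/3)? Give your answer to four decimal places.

Write M_i for p''(x_i). With h_i = 1, 1, 1 and divided differences Δ_i = -6, 2, -5, the continuity of p' gives the tridiagonal system
  1·M_0 + 4·M_1 + 1·M_2 = 6(Δ_1 - Δ_0) = 48
  1·M_1 + 4·M_2 + 1·M_3 = 6(Δ_2 - Δ_1) = -42
Natural end conditions: M_0 = M_3 = 0.
Forward elimination and back-substitution give M_0 = 0, M_1 = 78/5, M_2 = -72/5, M_3 = 0.
On [2, 3], p(x) = 5 - 1/5·(x - 2) - 36/5·(x - 2)² + 12/5·(x - 2)³.
With (x - 2) = 1/3: p(7/3) = 38/9.

4.2222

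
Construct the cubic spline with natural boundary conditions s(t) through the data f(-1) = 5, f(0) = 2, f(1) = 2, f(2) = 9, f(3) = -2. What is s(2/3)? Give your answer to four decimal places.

With σ_i denoting the second derivative at x_i, h_i = 1, 1, 1, 1, and Δ_i = (y_(i+1) − y_i)/h_i = -3, 0, 7, -11:
  1·σ_0 + 4·σ_1 + 1·σ_2 = 6(Δ_1 - Δ_0) = 18
  1·σ_1 + 4·σ_2 + 1·σ_3 = 6(Δ_2 - Δ_1) = 42
  1·σ_2 + 4·σ_3 + 1·σ_4 = 6(Δ_3 - Δ_2) = -108
Natural end conditions: σ_0 = σ_4 = 0.
Forward elimination and back-substitution give σ_0 = 0, σ_1 = -3/28, σ_2 = 129/7, σ_3 = -885/28, σ_4 = 0.
On [0, 1], s(t) = 2 - 85/28·t - 3/56·t² + 173/56·t³.
With t = 2/3: s(2/3) = 164/189.

0.8677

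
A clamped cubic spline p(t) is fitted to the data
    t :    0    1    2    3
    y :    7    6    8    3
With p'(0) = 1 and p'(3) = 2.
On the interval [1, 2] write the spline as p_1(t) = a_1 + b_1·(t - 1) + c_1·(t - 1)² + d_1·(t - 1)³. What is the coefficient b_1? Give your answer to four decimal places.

Write M_i for p''(x_i). With h_i = 1, 1, 1 and divided differences Δ_i = -1, 2, -5, the continuity of p' gives the tridiagonal system
  1·M_0 + 4·M_1 + 1·M_2 = 6(Δ_1 - Δ_0) = 18
  1·M_1 + 4·M_2 + 1·M_3 = 6(Δ_2 - Δ_1) = -42
Clamped end conditions give two more equations: 2h_0·M_0 + h_0·M_1 = 6(Δ_0 - p'(0)) = -12 and h_2·M_2 + 2h_2·M_3 = 6(p'(3) - Δ_2) = 42.
Solving the tridiagonal system: M_0 = -188/15, M_1 = 196/15, M_2 = -326/15, M_3 = 478/15.
On [1, 2], with p_1(t) = a_1 + b_1·(t - 1) + c_1·(t - 1)² + d_1·(t - 1)³: c_1 = M_1/2 = 98/15, d_1 = (M_2 - M_1)/(6h_1) = -29/5, b_1 = Δ_1 - h_1(2M_1 + M_2)/6 = 19/15.

1.2667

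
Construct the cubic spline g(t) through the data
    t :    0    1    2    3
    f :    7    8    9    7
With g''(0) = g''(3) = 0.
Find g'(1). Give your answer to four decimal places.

Put M_i = g'' at the i-th knot. Here h = (1, 1, 1) and Δ = (1, 1, -2), so the interior equations h_(i-1)·M_(i-1) + 2(h_(i-1)+h_i)·M_i + h_i·M_(i+1) = 6(Δ_i − Δ_(i-1)) read
  1·M_0 + 4·M_1 + 1·M_2 = 6(Δ_1 - Δ_0) = 0
  1·M_1 + 4·M_2 + 1·M_3 = 6(Δ_2 - Δ_1) = -18
Natural end conditions: M_0 = M_3 = 0.
Solving the tridiagonal system: M_0 = 0, M_1 = 6/5, M_2 = -24/5, M_3 = 0.
On [1, 2], g'(t) = b_1 + 2c_1·(t - 1) + 3d_1·(t - 1)² with b_1 = Δ_1 - h_1(2M_1 + M_2)/6 = 7/5, c_1 = M_1/2 = 3/5, d_1 = (M_2 - M_1)/(6h_1) = -1. So g'(1) = 7/5.

1.4000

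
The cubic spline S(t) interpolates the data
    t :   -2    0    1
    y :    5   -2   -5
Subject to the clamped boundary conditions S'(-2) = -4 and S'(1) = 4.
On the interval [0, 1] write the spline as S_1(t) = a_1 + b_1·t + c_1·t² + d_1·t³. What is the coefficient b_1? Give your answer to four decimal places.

Put σ_i = S'' at the i-th knot. Here h = (2, 1) and Δ = (-7/2, -3), so the interior equations h_(i-1)·σ_(i-1) + 2(h_(i-1)+h_i)·σ_i + h_i·σ_(i+1) = 6(Δ_i − Δ_(i-1)) read
  2·σ_0 + 6·σ_1 + 1·σ_2 = 6(Δ_1 - Δ_0) = 3
Clamped end conditions give two more equations: 2h_0·σ_0 + h_0·σ_1 = 6(Δ_0 - S'(-2)) = 3 and h_1·σ_1 + 2h_1·σ_2 = 6(S'(1) - Δ_1) = 42.
Hence σ_0 = 35/12, σ_1 = -13/3, σ_2 = 139/6.
On [0, 1], with S_1(t) = a_1 + b_1·t + c_1·t² + d_1·t³: c_1 = σ_1/2 = -13/6, d_1 = (σ_2 - σ_1)/(6h_1) = 55/12, b_1 = Δ_1 - h_1(2σ_1 + σ_2)/6 = -65/12.

-5.4167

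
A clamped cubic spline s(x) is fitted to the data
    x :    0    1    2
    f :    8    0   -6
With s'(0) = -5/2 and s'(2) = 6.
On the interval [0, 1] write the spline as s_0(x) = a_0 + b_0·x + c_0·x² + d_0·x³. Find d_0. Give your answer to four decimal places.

With m_i denoting the second derivative at x_i, h_i = 1, 1, and Δ_i = (y_(i+1) − y_i)/h_i = -8, -6:
  1·m_0 + 4·m_1 + 1·m_2 = 6(Δ_1 - Δ_0) = 12
Clamped end conditions give two more equations: 2h_0·m_0 + h_0·m_1 = 6(Δ_0 - s'(0)) = -33 and h_1·m_1 + 2h_1·m_2 = 6(s'(2) - Δ_1) = 72.
Solving the tridiagonal system: m_0 = -61/4, m_1 = -5/2, m_2 = 149/4.
On [0, 1], with s_0(x) = a_0 + b_0·x + c_0·x² + d_0·x³: c_0 = m_0/2 = -61/8, d_0 = (m_1 - m_0)/(6h_0) = 17/8, b_0 = Δ_0 - h_0(2m_0 + m_1)/6 = -5/2.

2.1250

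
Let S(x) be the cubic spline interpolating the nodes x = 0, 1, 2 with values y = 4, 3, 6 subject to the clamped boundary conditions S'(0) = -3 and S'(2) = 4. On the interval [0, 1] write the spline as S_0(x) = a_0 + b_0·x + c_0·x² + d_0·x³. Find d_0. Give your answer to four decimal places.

0.2500

Write M_i for S''(x_i). With h_i = 1, 1 and divided differences Δ_i = -1, 3, the continuity of S' gives the tridiagonal system
  1·M_0 + 4·M_1 + 1·M_2 = 6(Δ_1 - Δ_0) = 24
Clamped end conditions give two more equations: 2h_0·M_0 + h_0·M_1 = 6(Δ_0 - S'(0)) = 12 and h_1·M_1 + 2h_1·M_2 = 6(S'(2) - Δ_1) = 6.
Hence M_0 = 7/2, M_1 = 5, M_2 = 1/2.
On [0, 1], with S_0(x) = a_0 + b_0·x + c_0·x² + d_0·x³: c_0 = M_0/2 = 7/4, d_0 = (M_1 - M_0)/(6h_0) = 1/4, b_0 = Δ_0 - h_0(2M_0 + M_1)/6 = -3.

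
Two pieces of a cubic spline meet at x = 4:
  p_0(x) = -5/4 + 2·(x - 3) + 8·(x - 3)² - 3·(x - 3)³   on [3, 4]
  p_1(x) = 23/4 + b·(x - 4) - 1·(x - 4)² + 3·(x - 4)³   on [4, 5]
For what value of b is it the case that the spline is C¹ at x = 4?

9

p_0'(x) = 2 + 16·(x - 3) - 9·(x - 3)², so p_0'(4) = 9. On the right, p_1'(4) = b, so b = 9.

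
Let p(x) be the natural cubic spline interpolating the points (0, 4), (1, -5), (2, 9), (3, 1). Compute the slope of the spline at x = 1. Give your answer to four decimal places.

Let m_i = p''(x_i). Step sizes h_i = 1, 1, 1; slopes of the chords Δ_i = (y_(i+1) - y_i)/h_i = -9, 14, -8.
  1·m_0 + 4·m_1 + 1·m_2 = 6(Δ_1 - Δ_0) = 138
  1·m_1 + 4·m_2 + 1·m_3 = 6(Δ_2 - Δ_1) = -132
Natural end conditions: m_0 = m_3 = 0.
Solving: m_0 = 0, m_1 = 228/5, m_2 = -222/5, m_3 = 0.
On [1, 2], p'(x) = b_1 + 2c_1·(x - 1) + 3d_1·(x - 1)² with b_1 = Δ_1 - h_1(2m_1 + m_2)/6 = 31/5, c_1 = m_1/2 = 114/5, d_1 = (m_2 - m_1)/(6h_1) = -15. So p'(1) = 31/5.

6.2000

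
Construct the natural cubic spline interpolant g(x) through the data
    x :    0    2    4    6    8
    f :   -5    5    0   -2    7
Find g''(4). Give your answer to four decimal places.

1.7143

Put M_i = g'' at the i-th knot. Here h = (2, 2, 2, 2) and Δ = (5, -5/2, -1, 9/2), so the interior equations h_(i-1)·M_(i-1) + 2(h_(i-1)+h_i)·M_i + h_i·M_(i+1) = 6(Δ_i − Δ_(i-1)) read
  2·M_0 + 8·M_1 + 2·M_2 = 6(Δ_1 - Δ_0) = -45
  2·M_1 + 8·M_2 + 2·M_3 = 6(Δ_2 - Δ_1) = 9
  2·M_2 + 8·M_3 + 2·M_4 = 6(Δ_3 - Δ_2) = 33
Natural end conditions: M_0 = M_4 = 0.
Solving the tridiagonal system: M_0 = 0, M_1 = -339/56, M_2 = 12/7, M_3 = 207/56, M_4 = 0.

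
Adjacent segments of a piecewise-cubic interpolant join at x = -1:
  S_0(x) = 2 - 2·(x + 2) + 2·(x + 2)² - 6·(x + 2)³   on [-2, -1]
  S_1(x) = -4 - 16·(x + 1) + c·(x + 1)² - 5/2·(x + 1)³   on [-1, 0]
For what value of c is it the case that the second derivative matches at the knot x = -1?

-16

S_0''(x) = 4 - 36·(x + 2), so S_0''(-1) = -32. On the right, S_1''(-1) = 2c, so c = -16.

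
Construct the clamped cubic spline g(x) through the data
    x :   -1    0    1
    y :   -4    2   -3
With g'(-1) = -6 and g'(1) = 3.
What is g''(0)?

-42

Put m_i = g'' at the i-th knot. Here h = (1, 1) and Δ = (6, -5), so the interior equations h_(i-1)·m_(i-1) + 2(h_(i-1)+h_i)·m_i + h_i·m_(i+1) = 6(Δ_i − Δ_(i-1)) read
  1·m_0 + 4·m_1 + 1·m_2 = 6(Δ_1 - Δ_0) = -66
Clamped end conditions give two more equations: 2h_0·m_0 + h_0·m_1 = 6(Δ_0 - g'(-1)) = 72 and h_1·m_1 + 2h_1·m_2 = 6(g'(1) - Δ_1) = 48.
Solving: m_0 = 57, m_1 = -42, m_2 = 45.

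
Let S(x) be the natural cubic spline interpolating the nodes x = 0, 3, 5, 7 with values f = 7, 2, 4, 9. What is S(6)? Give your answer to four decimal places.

6.3092

Put M_i = S'' at the i-th knot. Here h = (3, 2, 2) and Δ = (-5/3, 1, 5/2), so the interior equations h_(i-1)·M_(i-1) + 2(h_(i-1)+h_i)·M_i + h_i·M_(i+1) = 6(Δ_i − Δ_(i-1)) read
  3·M_0 + 10·M_1 + 2·M_2 = 6(Δ_1 - Δ_0) = 16
  2·M_1 + 8·M_2 + 2·M_3 = 6(Δ_2 - Δ_1) = 9
Natural end conditions: M_0 = M_3 = 0.
Hence M_0 = 0, M_1 = 55/38, M_2 = 29/38, M_3 = 0.
On [5, 7], S(x) = 4 + 227/114·(x - 5) + 29/76·(x - 5)² - 29/456·(x - 5)³.
With (x - 5) = 1: S(6) = 959/152.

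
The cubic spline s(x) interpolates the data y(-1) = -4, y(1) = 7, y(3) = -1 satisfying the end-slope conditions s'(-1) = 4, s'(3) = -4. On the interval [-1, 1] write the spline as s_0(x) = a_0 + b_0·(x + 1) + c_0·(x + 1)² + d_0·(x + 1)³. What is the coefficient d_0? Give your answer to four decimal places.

-1.4688

Let m_i = s''(x_i). Step sizes h_i = 2, 2; slopes of the chords Δ_i = (y_(i+1) - y_i)/h_i = 11/2, -4.
  2·m_0 + 8·m_1 + 2·m_2 = 6(Δ_1 - Δ_0) = -57
Clamped end conditions give two more equations: 2h_0·m_0 + h_0·m_1 = 6(Δ_0 - s'(-1)) = 9 and h_1·m_1 + 2h_1·m_2 = 6(s'(3) - Δ_1) = 0.
Solving the tridiagonal system: m_0 = 59/8, m_1 = -41/4, m_2 = 41/8.
On [-1, 1], with s_0(x) = a_0 + b_0·(x + 1) + c_0·(x + 1)² + d_0·(x + 1)³: c_0 = m_0/2 = 59/16, d_0 = (m_1 - m_0)/(6h_0) = -47/32, b_0 = Δ_0 - h_0(2m_0 + m_1)/6 = 4.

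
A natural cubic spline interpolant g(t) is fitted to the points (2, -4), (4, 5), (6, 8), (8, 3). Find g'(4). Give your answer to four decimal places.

Let m_i = g''(x_i). Step sizes h_i = 2, 2, 2; slopes of the chords Δ_i = (y_(i+1) - y_i)/h_i = 9/2, 3/2, -5/2.
  2·m_0 + 8·m_1 + 2·m_2 = 6(Δ_1 - Δ_0) = -18
  2·m_1 + 8·m_2 + 2·m_3 = 6(Δ_2 - Δ_1) = -24
Natural end conditions: m_0 = m_3 = 0.
Forward elimination and back-substitution give m_0 = 0, m_1 = -8/5, m_2 = -13/5, m_3 = 0.
On [4, 6], g'(t) = b_1 + 2c_1·(t - 4) + 3d_1·(t - 4)² with b_1 = Δ_1 - h_1(2m_1 + m_2)/6 = 103/30, c_1 = m_1/2 = -4/5, d_1 = (m_2 - m_1)/(6h_1) = -1/12. So g'(4) = 103/30.

3.4333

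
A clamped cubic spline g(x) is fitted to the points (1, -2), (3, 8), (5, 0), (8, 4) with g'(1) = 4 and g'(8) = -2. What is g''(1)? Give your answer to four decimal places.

6.6216

Write m_i for g''(x_i). With h_i = 2, 2, 3 and divided differences Δ_i = 5, -4, 4/3, the continuity of g' gives the tridiagonal system
  2·m_0 + 8·m_1 + 2·m_2 = 6(Δ_1 - Δ_0) = -54
  2·m_1 + 10·m_2 + 3·m_3 = 6(Δ_2 - Δ_1) = 32
Clamped end conditions give two more equations: 2h_0·m_0 + h_0·m_1 = 6(Δ_0 - g'(1)) = 6 and h_2·m_2 + 2h_2·m_3 = 6(g'(8) - Δ_2) = -20.
Solving: m_0 = 245/37, m_1 = -379/37, m_2 = 272/37, m_3 = -778/111.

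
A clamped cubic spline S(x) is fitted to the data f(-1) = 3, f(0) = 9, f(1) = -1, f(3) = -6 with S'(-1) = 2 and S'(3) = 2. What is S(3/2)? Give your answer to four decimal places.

-5.1648

Write M_i for S''(x_i). With h_i = 1, 1, 2 and divided differences Δ_i = 6, -10, -5/2, the continuity of S' gives the tridiagonal system
  1·M_0 + 4·M_1 + 1·M_2 = 6(Δ_1 - Δ_0) = -96
  1·M_1 + 6·M_2 + 2·M_3 = 6(Δ_2 - Δ_1) = 45
Clamped end conditions give two more equations: 2h_0·M_0 + h_0·M_1 = 6(Δ_0 - S'(-1)) = 24 and h_2·M_2 + 2h_2·M_3 = 6(S'(3) - Δ_2) = 27.
Forward elimination and back-substitution give M_0 = 645/22, M_1 = -381/11, M_2 = 291/22, M_3 = 3/22.
On [1, 3], S(x) = -1 - 125/11·(x - 1) + 291/44·(x - 1)² - 12/11·(x - 1)³.
With (x - 1) = 1/2: S(3/2) = -909/176.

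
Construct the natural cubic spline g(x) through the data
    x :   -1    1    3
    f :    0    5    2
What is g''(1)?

-3

With σ_i denoting the second derivative at x_i, h_i = 2, 2, and Δ_i = (y_(i+1) − y_i)/h_i = 5/2, -3/2:
  2·σ_0 + 8·σ_1 + 2·σ_2 = 6(Δ_1 - Δ_0) = -24
Natural end conditions: σ_0 = σ_2 = 0.
Forward elimination and back-substitution give σ_0 = 0, σ_1 = -3, σ_2 = 0.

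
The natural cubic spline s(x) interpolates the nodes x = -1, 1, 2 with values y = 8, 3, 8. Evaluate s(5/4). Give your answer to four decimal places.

3.8398

Put σ_i = s'' at the i-th knot. Here h = (2, 1) and Δ = (-5/2, 5), so the interior equations h_(i-1)·σ_(i-1) + 2(h_(i-1)+h_i)·σ_i + h_i·σ_(i+1) = 6(Δ_i − Δ_(i-1)) read
  2·σ_0 + 6·σ_1 + 1·σ_2 = 6(Δ_1 - Δ_0) = 45
Natural end conditions: σ_0 = σ_2 = 0.
Solving the tridiagonal system: σ_0 = 0, σ_1 = 15/2, σ_2 = 0.
On [1, 2], s(x) = 3 + 5/2·(x - 1) + 15/4·(x - 1)² - 5/4·(x - 1)³.
With (x - 1) = 1/4: s(5/4) = 983/256.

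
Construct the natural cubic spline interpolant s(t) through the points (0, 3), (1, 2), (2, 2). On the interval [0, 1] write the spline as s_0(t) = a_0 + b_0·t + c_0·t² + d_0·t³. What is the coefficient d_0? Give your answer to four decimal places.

With σ_i denoting the second derivative at x_i, h_i = 1, 1, and Δ_i = (y_(i+1) − y_i)/h_i = -1, 0:
  1·σ_0 + 4·σ_1 + 1·σ_2 = 6(Δ_1 - Δ_0) = 6
Natural end conditions: σ_0 = σ_2 = 0.
Forward elimination and back-substitution give σ_0 = 0, σ_1 = 3/2, σ_2 = 0.
On [0, 1], with s_0(t) = a_0 + b_0·t + c_0·t² + d_0·t³: c_0 = σ_0/2 = 0, d_0 = (σ_1 - σ_0)/(6h_0) = 1/4, b_0 = Δ_0 - h_0(2σ_0 + σ_1)/6 = -5/4.

0.2500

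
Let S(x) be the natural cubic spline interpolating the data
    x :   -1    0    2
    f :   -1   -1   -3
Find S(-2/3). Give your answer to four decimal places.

Let M_i = S''(x_i). Step sizes h_i = 1, 2; slopes of the chords Δ_i = (y_(i+1) - y_i)/h_i = 0, -1.
  1·M_0 + 6·M_1 + 2·M_2 = 6(Δ_1 - Δ_0) = -6
Natural end conditions: M_0 = M_2 = 0.
Forward elimination and back-substitution give M_0 = 0, M_1 = -1, M_2 = 0.
On [-1, 0], S(x) = -1 + 1/6·(x + 1) + 0·(x + 1)² - 1/6·(x + 1)³.
With (x + 1) = 1/3: S(-2/3) = -77/81.

-0.9506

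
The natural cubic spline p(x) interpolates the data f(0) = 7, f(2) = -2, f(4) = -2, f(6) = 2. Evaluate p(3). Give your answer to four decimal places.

-2.9750

With σ_i denoting the second derivative at x_i, h_i = 2, 2, 2, and Δ_i = (y_(i+1) − y_i)/h_i = -9/2, 0, 2:
  2·σ_0 + 8·σ_1 + 2·σ_2 = 6(Δ_1 - Δ_0) = 27
  2·σ_1 + 8·σ_2 + 2·σ_3 = 6(Δ_2 - Δ_1) = 12
Natural end conditions: σ_0 = σ_3 = 0.
Solving the tridiagonal system: σ_0 = 0, σ_1 = 16/5, σ_2 = 7/10, σ_3 = 0.
On [2, 4], p(x) = -2 - 71/30·(x - 2) + 8/5·(x - 2)² - 5/24·(x - 2)³.
With (x - 2) = 1: p(3) = -119/40.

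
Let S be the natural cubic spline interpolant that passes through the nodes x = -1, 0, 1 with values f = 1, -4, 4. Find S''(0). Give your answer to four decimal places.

19.5000

Write M_i for S''(x_i). With h_i = 1, 1 and divided differences Δ_i = -5, 8, the continuity of S' gives the tridiagonal system
  1·M_0 + 4·M_1 + 1·M_2 = 6(Δ_1 - Δ_0) = 78
Natural end conditions: M_0 = M_2 = 0.
Forward elimination and back-substitution give M_0 = 0, M_1 = 39/2, M_2 = 0.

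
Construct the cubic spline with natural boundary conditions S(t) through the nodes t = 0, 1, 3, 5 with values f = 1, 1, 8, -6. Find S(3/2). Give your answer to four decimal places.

2.7798

With M_i denoting the second derivative at x_i, h_i = 1, 2, 2, and Δ_i = (y_(i+1) − y_i)/h_i = 0, 7/2, -7:
  1·M_0 + 6·M_1 + 2·M_2 = 6(Δ_1 - Δ_0) = 21
  2·M_1 + 8·M_2 + 2·M_3 = 6(Δ_2 - Δ_1) = -63
Natural end conditions: M_0 = M_3 = 0.
Forward elimination and back-substitution give M_0 = 0, M_1 = 147/22, M_2 = -105/11, M_3 = 0.
On [1, 3], S(t) = 1 + 49/22·(t - 1) + 147/44·(t - 1)² - 119/88·(t - 1)³.
With (t - 1) = 1/2: S(3/2) = 1957/704.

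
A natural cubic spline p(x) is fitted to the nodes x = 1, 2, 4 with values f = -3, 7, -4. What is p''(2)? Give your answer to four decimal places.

-15.5000

Put m_i = p'' at the i-th knot. Here h = (1, 2) and Δ = (10, -11/2), so the interior equations h_(i-1)·m_(i-1) + 2(h_(i-1)+h_i)·m_i + h_i·m_(i+1) = 6(Δ_i − Δ_(i-1)) read
  1·m_0 + 6·m_1 + 2·m_2 = 6(Δ_1 - Δ_0) = -93
Natural end conditions: m_0 = m_2 = 0.
Solving: m_0 = 0, m_1 = -31/2, m_2 = 0.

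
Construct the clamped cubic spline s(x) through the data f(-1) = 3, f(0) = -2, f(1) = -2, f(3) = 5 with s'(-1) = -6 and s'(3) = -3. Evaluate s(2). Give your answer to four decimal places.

Let m_i = s''(x_i). Step sizes h_i = 1, 1, 2; slopes of the chords Δ_i = (y_(i+1) - y_i)/h_i = -5, 0, 7/2.
  1·m_0 + 4·m_1 + 1·m_2 = 6(Δ_1 - Δ_0) = 30
  1·m_1 + 6·m_2 + 2·m_3 = 6(Δ_2 - Δ_1) = 21
Clamped end conditions give two more equations: 2h_0·m_0 + h_0·m_1 = 6(Δ_0 - s'(-1)) = 6 and h_2·m_2 + 2h_2·m_3 = 6(s'(3) - Δ_2) = -39.
Solving: m_0 = 3/22, m_1 = 63/11, m_2 = 153/22, m_3 = -291/22.
On [1, 3], s(x) = -2 + 36/11·(x - 1) + 153/44·(x - 1)² - 37/22·(x - 1)³.
With (x - 1) = 1: s(2) = 135/44.

3.0682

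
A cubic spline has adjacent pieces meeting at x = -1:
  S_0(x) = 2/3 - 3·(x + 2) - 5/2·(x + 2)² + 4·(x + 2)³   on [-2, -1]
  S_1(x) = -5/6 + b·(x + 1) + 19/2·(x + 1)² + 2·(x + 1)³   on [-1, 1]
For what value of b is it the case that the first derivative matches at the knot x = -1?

4

S_0'(x) = -3 - 5·(x + 2) + 12·(x + 2)², so S_0'(-1) = 4. On the right, S_1'(-1) = b, so b = 4.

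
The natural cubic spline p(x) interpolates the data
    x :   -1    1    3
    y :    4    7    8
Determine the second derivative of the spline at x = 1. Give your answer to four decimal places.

-0.7500

Put σ_i = p'' at the i-th knot. Here h = (2, 2) and Δ = (3/2, 1/2), so the interior equations h_(i-1)·σ_(i-1) + 2(h_(i-1)+h_i)·σ_i + h_i·σ_(i+1) = 6(Δ_i − Δ_(i-1)) read
  2·σ_0 + 8·σ_1 + 2·σ_2 = 6(Δ_1 - Δ_0) = -6
Natural end conditions: σ_0 = σ_2 = 0.
Solving: σ_0 = 0, σ_1 = -3/4, σ_2 = 0.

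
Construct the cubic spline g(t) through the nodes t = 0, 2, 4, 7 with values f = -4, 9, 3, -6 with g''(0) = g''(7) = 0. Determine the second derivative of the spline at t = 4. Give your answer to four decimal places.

1.5000

Write m_i for g''(x_i). With h_i = 2, 2, 3 and divided differences Δ_i = 13/2, -3, -3, the continuity of g' gives the tridiagonal system
  2·m_0 + 8·m_1 + 2·m_2 = 6(Δ_1 - Δ_0) = -57
  2·m_1 + 10·m_2 + 3·m_3 = 6(Δ_2 - Δ_1) = 0
Natural end conditions: m_0 = m_3 = 0.
Hence m_0 = 0, m_1 = -15/2, m_2 = 3/2, m_3 = 0.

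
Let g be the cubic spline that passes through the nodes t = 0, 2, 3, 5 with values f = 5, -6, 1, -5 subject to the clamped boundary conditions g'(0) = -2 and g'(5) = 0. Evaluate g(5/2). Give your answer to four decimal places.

-2.6719

Write m_i for g''(x_i). With h_i = 2, 1, 2 and divided differences Δ_i = -11/2, 7, -3, the continuity of g' gives the tridiagonal system
  2·m_0 + 6·m_1 + 1·m_2 = 6(Δ_1 - Δ_0) = 75
  1·m_1 + 6·m_2 + 2·m_3 = 6(Δ_2 - Δ_1) = -60
Clamped end conditions give two more equations: 2h_0·m_0 + h_0·m_1 = 6(Δ_0 - g'(0)) = -21 and h_2·m_2 + 2h_2·m_3 = 6(g'(5) - Δ_2) = 18.
Solving: m_0 = -499/32, m_1 = 331/16, m_2 = -287/16, m_3 = 431/32.
On [2, 3], g(t) = -6 + 99/32·(t - 2) + 331/32·(t - 2)² - 103/16·(t - 2)³.
With (t - 2) = 1/2: g(5/2) = -171/64.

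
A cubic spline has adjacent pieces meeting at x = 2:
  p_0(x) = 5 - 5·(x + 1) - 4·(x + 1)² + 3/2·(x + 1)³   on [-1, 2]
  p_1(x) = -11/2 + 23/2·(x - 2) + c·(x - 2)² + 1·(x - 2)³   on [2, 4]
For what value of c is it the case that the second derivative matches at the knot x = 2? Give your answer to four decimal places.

9.5000

p_0''(x) = -8 + 9·(x + 1), so p_0''(2) = 19. On the right, p_1''(2) = 2c, so c = 19/2.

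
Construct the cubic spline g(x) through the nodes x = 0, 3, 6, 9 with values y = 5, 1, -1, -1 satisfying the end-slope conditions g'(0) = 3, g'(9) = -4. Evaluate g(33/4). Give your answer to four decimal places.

0.8469

Let m_i = g''(x_i). Step sizes h_i = 3, 3, 3; slopes of the chords Δ_i = (y_(i+1) - y_i)/h_i = -4/3, -2/3, 0.
  3·m_0 + 12·m_1 + 3·m_2 = 6(Δ_1 - Δ_0) = 4
  3·m_1 + 12·m_2 + 3·m_3 = 6(Δ_2 - Δ_1) = 4
Clamped end conditions give two more equations: 2h_0·m_0 + h_0·m_1 = 6(Δ_0 - g'(0)) = -26 and h_2·m_2 + 2h_2·m_3 = 6(g'(9) - Δ_2) = -24.
Forward elimination and back-substitution give m_0 = -224/45, m_1 = 58/45, m_2 = 52/45, m_3 = -206/45.
On [6, 9], g(x) = -1 + 17/15·(x - 6) + 26/45·(x - 6)² - 43/135·(x - 6)³.
With (x - 6) = 9/4: g(33/4) = 271/320.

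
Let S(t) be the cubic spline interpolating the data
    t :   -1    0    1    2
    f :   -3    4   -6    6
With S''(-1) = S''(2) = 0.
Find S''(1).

42

With σ_i denoting the second derivative at x_i, h_i = 1, 1, 1, and Δ_i = (y_(i+1) − y_i)/h_i = 7, -10, 12:
  1·σ_0 + 4·σ_1 + 1·σ_2 = 6(Δ_1 - Δ_0) = -102
  1·σ_1 + 4·σ_2 + 1·σ_3 = 6(Δ_2 - Δ_1) = 132
Natural end conditions: σ_0 = σ_3 = 0.
Solving the tridiagonal system: σ_0 = 0, σ_1 = -36, σ_2 = 42, σ_3 = 0.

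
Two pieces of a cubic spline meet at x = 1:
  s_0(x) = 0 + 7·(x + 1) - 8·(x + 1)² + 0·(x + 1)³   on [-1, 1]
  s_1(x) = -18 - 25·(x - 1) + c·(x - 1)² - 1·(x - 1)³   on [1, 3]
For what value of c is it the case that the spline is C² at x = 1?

-8

s_0''(x) = -16 + 0·(x + 1), so s_0''(1) = -16. On the right, s_1''(1) = 2c, so c = -8.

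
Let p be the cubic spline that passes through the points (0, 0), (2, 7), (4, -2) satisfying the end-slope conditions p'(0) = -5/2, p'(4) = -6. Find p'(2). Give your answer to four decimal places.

With M_i denoting the second derivative at x_i, h_i = 2, 2, and Δ_i = (y_(i+1) − y_i)/h_i = 7/2, -9/2:
  2·M_0 + 8·M_1 + 2·M_2 = 6(Δ_1 - Δ_0) = -48
Clamped end conditions give two more equations: 2h_0·M_0 + h_0·M_1 = 6(Δ_0 - p'(0)) = 36 and h_1·M_1 + 2h_1·M_2 = 6(p'(4) - Δ_1) = -9.
Forward elimination and back-substitution give M_0 = 113/8, M_1 = -41/4, M_2 = 23/8.
On [2, 4], p'(x) = b_1 + 2c_1·(x - 2) + 3d_1·(x - 2)² with b_1 = Δ_1 - h_1(2M_1 + M_2)/6 = 11/8, c_1 = M_1/2 = -41/8, d_1 = (M_2 - M_1)/(6h_1) = 35/32. So p'(2) = 11/8.

1.3750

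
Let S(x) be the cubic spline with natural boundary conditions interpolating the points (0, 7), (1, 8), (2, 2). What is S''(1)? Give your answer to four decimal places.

-10.5000

Put M_i = S'' at the i-th knot. Here h = (1, 1) and Δ = (1, -6), so the interior equations h_(i-1)·M_(i-1) + 2(h_(i-1)+h_i)·M_i + h_i·M_(i+1) = 6(Δ_i − Δ_(i-1)) read
  1·M_0 + 4·M_1 + 1·M_2 = 6(Δ_1 - Δ_0) = -42
Natural end conditions: M_0 = M_2 = 0.
Solving the tridiagonal system: M_0 = 0, M_1 = -21/2, M_2 = 0.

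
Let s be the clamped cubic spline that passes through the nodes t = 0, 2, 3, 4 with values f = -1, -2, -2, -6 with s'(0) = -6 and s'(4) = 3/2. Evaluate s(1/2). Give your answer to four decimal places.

With m_i denoting the second derivative at x_i, h_i = 2, 1, 1, and Δ_i = (y_(i+1) − y_i)/h_i = -1/2, 0, -4:
  2·m_0 + 6·m_1 + 1·m_2 = 6(Δ_1 - Δ_0) = 3
  1·m_1 + 4·m_2 + 1·m_3 = 6(Δ_2 - Δ_1) = -24
Clamped end conditions give two more equations: 2h_0·m_0 + h_0·m_1 = 6(Δ_0 - s'(0)) = 33 and h_2·m_2 + 2h_2·m_3 = 6(s'(4) - Δ_2) = 33.
Solving: m_0 = 93/11, m_1 = -9/22, m_2 = -126/11, m_3 = 489/22.
On [0, 2], s(t) = -1 - 6·t + 93/22·t² - 65/88·t³.
With t = 1/2: s(1/2) = -2137/704.

-3.0355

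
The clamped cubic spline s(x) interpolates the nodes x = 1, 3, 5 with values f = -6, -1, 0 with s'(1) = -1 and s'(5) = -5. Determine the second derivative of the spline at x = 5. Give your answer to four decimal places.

Write m_i for s''(x_i). With h_i = 2, 2 and divided differences Δ_i = 5/2, 1/2, the continuity of s' gives the tridiagonal system
  2·m_0 + 8·m_1 + 2·m_2 = 6(Δ_1 - Δ_0) = -12
Clamped end conditions give two more equations: 2h_0·m_0 + h_0·m_1 = 6(Δ_0 - s'(1)) = 21 and h_1·m_1 + 2h_1·m_2 = 6(s'(5) - Δ_1) = -33.
Solving: m_0 = 23/4, m_1 = -1, m_2 = -31/4.

-7.7500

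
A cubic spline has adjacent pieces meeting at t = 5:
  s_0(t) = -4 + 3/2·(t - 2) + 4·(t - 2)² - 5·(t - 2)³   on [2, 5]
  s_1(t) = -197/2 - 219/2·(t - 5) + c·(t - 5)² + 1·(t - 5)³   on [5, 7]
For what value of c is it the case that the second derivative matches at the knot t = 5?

-41

s_0''(t) = 8 - 30·(t - 2), so s_0''(5) = -82. On the right, s_1''(5) = 2c, so c = -41.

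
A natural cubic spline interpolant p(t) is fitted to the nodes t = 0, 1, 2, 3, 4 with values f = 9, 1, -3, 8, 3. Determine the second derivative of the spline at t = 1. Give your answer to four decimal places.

-1.7143

With M_i denoting the second derivative at x_i, h_i = 1, 1, 1, 1, and Δ_i = (y_(i+1) − y_i)/h_i = -8, -4, 11, -5:
  1·M_0 + 4·M_1 + 1·M_2 = 6(Δ_1 - Δ_0) = 24
  1·M_1 + 4·M_2 + 1·M_3 = 6(Δ_2 - Δ_1) = 90
  1·M_2 + 4·M_3 + 1·M_4 = 6(Δ_3 - Δ_2) = -96
Natural end conditions: M_0 = M_4 = 0.
Solving: M_0 = 0, M_1 = -12/7, M_2 = 216/7, M_3 = -222/7, M_4 = 0.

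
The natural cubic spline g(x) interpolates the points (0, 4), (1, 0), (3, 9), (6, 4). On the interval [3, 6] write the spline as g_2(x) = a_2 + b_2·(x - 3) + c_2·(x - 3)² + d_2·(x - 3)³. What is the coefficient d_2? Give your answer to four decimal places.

Let m_i = g''(x_i). Step sizes h_i = 1, 2, 3; slopes of the chords Δ_i = (y_(i+1) - y_i)/h_i = -4, 9/2, -5/3.
  1·m_0 + 6·m_1 + 2·m_2 = 6(Δ_1 - Δ_0) = 51
  2·m_1 + 10·m_2 + 3·m_3 = 6(Δ_2 - Δ_1) = -37
Natural end conditions: m_0 = m_3 = 0.
Solving the tridiagonal system: m_0 = 0, m_1 = 73/7, m_2 = -81/14, m_3 = 0.
On [3, 6], with g_2(x) = a_2 + b_2·(x - 3) + c_2·(x - 3)² + d_2·(x - 3)³: c_2 = m_2/2 = -81/28, d_2 = (m_3 - m_2)/(6h_2) = 9/28, b_2 = Δ_2 - h_2(2m_2 + m_3)/6 = 173/42.

0.3214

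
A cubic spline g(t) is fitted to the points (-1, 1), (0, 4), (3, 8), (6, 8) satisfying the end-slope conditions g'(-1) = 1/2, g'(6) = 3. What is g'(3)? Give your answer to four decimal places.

-0.6935

Let M_i = g''(x_i). Step sizes h_i = 1, 3, 3; slopes of the chords Δ_i = (y_(i+1) - y_i)/h_i = 3, 4/3, 0.
  1·M_0 + 8·M_1 + 3·M_2 = 6(Δ_1 - Δ_0) = -10
  3·M_1 + 12·M_2 + 3·M_3 = 6(Δ_2 - Δ_1) = -8
Clamped end conditions give two more equations: 2h_0·M_0 + h_0·M_1 = 6(Δ_0 - g'(-1)) = 15 and h_2·M_2 + 2h_2·M_3 = 6(g'(6) - Δ_2) = 18.
Forward elimination and back-substitution give M_0 = 262/31, M_1 = -59/31, M_2 = -100/93, M_3 = 329/93.
On [3, 6], g'(t) = b_2 + 2c_2·(t - 3) + 3d_2·(t - 3)² with b_2 = Δ_2 - h_2(2M_2 + M_3)/6 = -43/62, c_2 = M_2/2 = -50/93, d_2 = (M_3 - M_2)/(6h_2) = 143/558. So g'(3) = -43/62.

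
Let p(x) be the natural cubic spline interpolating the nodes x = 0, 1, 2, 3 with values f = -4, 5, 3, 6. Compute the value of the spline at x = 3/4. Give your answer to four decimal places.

Let σ_i = p''(x_i). Step sizes h_i = 1, 1, 1; slopes of the chords Δ_i = (y_(i+1) - y_i)/h_i = 9, -2, 3.
  1·σ_0 + 4·σ_1 + 1·σ_2 = 6(Δ_1 - Δ_0) = -66
  1·σ_1 + 4·σ_2 + 1·σ_3 = 6(Δ_2 - Δ_1) = 30
Natural end conditions: σ_0 = σ_3 = 0.
Hence σ_0 = 0, σ_1 = -98/5, σ_2 = 62/5, σ_3 = 0.
On [0, 1], p(x) = -4 + 184/15·x + 0·x² - 49/15·x³.
With x = 3/4: p(3/4) = 1223/320.

3.8219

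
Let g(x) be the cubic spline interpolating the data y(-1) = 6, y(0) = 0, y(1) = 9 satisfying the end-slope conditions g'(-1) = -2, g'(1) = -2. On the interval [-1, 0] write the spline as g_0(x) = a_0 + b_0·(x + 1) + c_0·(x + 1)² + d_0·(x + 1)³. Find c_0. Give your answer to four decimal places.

-17.2500

Write M_i for g''(x_i). With h_i = 1, 1 and divided differences Δ_i = -6, 9, the continuity of g' gives the tridiagonal system
  1·M_0 + 4·M_1 + 1·M_2 = 6(Δ_1 - Δ_0) = 90
Clamped end conditions give two more equations: 2h_0·M_0 + h_0·M_1 = 6(Δ_0 - g'(-1)) = -24 and h_1·M_1 + 2h_1·M_2 = 6(g'(1) - Δ_1) = -66.
Forward elimination and back-substitution give M_0 = -69/2, M_1 = 45, M_2 = -111/2.
On [-1, 0], with g_0(x) = a_0 + b_0·(x + 1) + c_0·(x + 1)² + d_0·(x + 1)³: c_0 = M_0/2 = -69/4, d_0 = (M_1 - M_0)/(6h_0) = 53/4, b_0 = Δ_0 - h_0(2M_0 + M_1)/6 = -2.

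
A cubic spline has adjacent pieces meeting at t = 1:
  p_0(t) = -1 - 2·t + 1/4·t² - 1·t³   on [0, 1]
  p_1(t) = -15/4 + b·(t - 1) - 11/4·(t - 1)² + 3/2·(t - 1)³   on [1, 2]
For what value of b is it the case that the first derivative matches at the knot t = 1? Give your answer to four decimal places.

p_0'(t) = -2 + 1/2·t - 3·t², so p_0'(1) = -9/2. On the right, p_1'(1) = b, so b = -9/2.

-4.5000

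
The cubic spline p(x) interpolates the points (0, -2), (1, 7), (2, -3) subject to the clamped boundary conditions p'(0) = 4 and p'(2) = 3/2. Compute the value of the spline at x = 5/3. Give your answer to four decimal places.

-0.7870

With M_i denoting the second derivative at x_i, h_i = 1, 1, and Δ_i = (y_(i+1) − y_i)/h_i = 9, -10:
  1·M_0 + 4·M_1 + 1·M_2 = 6(Δ_1 - Δ_0) = -114
Clamped end conditions give two more equations: 2h_0·M_0 + h_0·M_1 = 6(Δ_0 - p'(0)) = 30 and h_1·M_1 + 2h_1·M_2 = 6(p'(2) - Δ_1) = 69.
Forward elimination and back-substitution give M_0 = 169/4, M_1 = -109/2, M_2 = 247/4.
On [1, 2], p(x) = 7 - 17/8·(x - 1) - 109/4·(x - 1)² + 155/8·(x - 1)³.
With (x - 1) = 2/3: p(5/3) = -85/108.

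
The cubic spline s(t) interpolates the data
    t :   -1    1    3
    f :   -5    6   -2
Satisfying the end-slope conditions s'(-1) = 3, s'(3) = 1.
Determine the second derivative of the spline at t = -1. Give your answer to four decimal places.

10.3750

With M_i denoting the second derivative at x_i, h_i = 2, 2, and Δ_i = (y_(i+1) − y_i)/h_i = 11/2, -4:
  2·M_0 + 8·M_1 + 2·M_2 = 6(Δ_1 - Δ_0) = -57
Clamped end conditions give two more equations: 2h_0·M_0 + h_0·M_1 = 6(Δ_0 - s'(-1)) = 15 and h_1·M_1 + 2h_1·M_2 = 6(s'(3) - Δ_1) = 30.
Hence M_0 = 83/8, M_1 = -53/4, M_2 = 113/8.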